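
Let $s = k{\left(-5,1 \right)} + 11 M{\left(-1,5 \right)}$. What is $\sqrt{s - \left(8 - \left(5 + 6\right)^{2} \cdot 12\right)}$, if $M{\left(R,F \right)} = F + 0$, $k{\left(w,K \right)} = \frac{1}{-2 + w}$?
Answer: $\frac{2 \sqrt{18361}}{7} \approx 38.715$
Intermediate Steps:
$M{\left(R,F \right)} = F$
$s = \frac{384}{7}$ ($s = \frac{1}{-2 - 5} + 11 \cdot 5 = \frac{1}{-7} + 55 = - \frac{1}{7} + 55 = \frac{384}{7} \approx 54.857$)
$\sqrt{s - \left(8 - \left(5 + 6\right)^{2} \cdot 12\right)} = \sqrt{\frac{384}{7} - \left(8 - \left(5 + 6\right)^{2} \cdot 12\right)} = \sqrt{\frac{384}{7} - \left(8 - 11^{2} \cdot 12\right)} = \sqrt{\frac{384}{7} + \left(121 \cdot 12 - 8\right)} = \sqrt{\frac{384}{7} + \left(1452 - 8\right)} = \sqrt{\frac{384}{7} + 1444} = \sqrt{\frac{10492}{7}} = \frac{2 \sqrt{18361}}{7}$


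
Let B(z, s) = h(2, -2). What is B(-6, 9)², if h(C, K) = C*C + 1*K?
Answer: 4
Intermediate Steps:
h(C, K) = K + C² (h(C, K) = C² + K = K + C²)
B(z, s) = 2 (B(z, s) = -2 + 2² = -2 + 4 = 2)
B(-6, 9)² = 2² = 4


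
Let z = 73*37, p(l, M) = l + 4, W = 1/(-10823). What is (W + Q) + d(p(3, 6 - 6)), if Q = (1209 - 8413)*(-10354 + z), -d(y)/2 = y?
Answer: 596695778953/10823 ≈ 5.5132e+7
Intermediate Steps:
W = -1/10823 ≈ -9.2396e-5
p(l, M) = 4 + l
d(y) = -2*y
z = 2701
Q = 55132212 (Q = (1209 - 8413)*(-10354 + 2701) = -7204*(-7653) = 55132212)
(W + Q) + d(p(3, 6 - 6)) = (-1/10823 + 55132212) - 2*(4 + 3) = 596695930475/10823 - 2*7 = 596695930475/10823 - 14 = 596695778953/10823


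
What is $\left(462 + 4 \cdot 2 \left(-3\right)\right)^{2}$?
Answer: $191844$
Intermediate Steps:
$\left(462 + 4 \cdot 2 \left(-3\right)\right)^{2} = \left(462 + 8 \left(-3\right)\right)^{2} = \left(462 - 24\right)^{2} = 438^{2} = 191844$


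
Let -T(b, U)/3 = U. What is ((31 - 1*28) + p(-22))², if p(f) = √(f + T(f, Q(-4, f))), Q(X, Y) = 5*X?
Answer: (3 + √38)² ≈ 83.986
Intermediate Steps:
T(b, U) = -3*U
p(f) = √(60 + f) (p(f) = √(f - 15*(-4)) = √(f - 3*(-20)) = √(f + 60) = √(60 + f))
((31 - 1*28) + p(-22))² = ((31 - 1*28) + √(60 - 22))² = ((31 - 28) + √38)² = (3 + √38)²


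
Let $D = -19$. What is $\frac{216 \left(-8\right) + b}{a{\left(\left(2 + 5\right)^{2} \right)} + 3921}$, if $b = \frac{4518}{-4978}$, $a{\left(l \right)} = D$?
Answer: $- \frac{4303251}{9712078} \approx -0.44308$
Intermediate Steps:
$a{\left(l \right)} = -19$
$b = - \frac{2259}{2489}$ ($b = 4518 \left(- \frac{1}{4978}\right) = - \frac{2259}{2489} \approx -0.90759$)
$\frac{216 \left(-8\right) + b}{a{\left(\left(2 + 5\right)^{2} \right)} + 3921} = \frac{216 \left(-8\right) - \frac{2259}{2489}}{-19 + 3921} = \frac{-1728 - \frac{2259}{2489}}{3902} = \left(- \frac{4303251}{2489}\right) \frac{1}{3902} = - \frac{4303251}{9712078}$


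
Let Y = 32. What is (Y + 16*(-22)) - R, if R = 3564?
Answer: -3884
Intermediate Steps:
(Y + 16*(-22)) - R = (32 + 16*(-22)) - 1*3564 = (32 - 352) - 3564 = -320 - 3564 = -3884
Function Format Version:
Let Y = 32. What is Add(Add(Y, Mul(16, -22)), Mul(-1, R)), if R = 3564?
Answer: -3884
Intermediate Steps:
Add(Add(Y, Mul(16, -22)), Mul(-1, R)) = Add(Add(32, Mul(16, -22)), Mul(-1, 3564)) = Add(Add(32, -352), -3564) = Add(-320, -3564) = -3884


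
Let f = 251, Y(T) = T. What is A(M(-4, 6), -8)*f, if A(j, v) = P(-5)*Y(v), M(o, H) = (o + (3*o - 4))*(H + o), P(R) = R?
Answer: 10040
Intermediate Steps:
M(o, H) = (-4 + 4*o)*(H + o) (M(o, H) = (o + (-4 + 3*o))*(H + o) = (-4 + 4*o)*(H + o))
A(j, v) = -5*v
A(M(-4, 6), -8)*f = -5*(-8)*251 = 40*251 = 10040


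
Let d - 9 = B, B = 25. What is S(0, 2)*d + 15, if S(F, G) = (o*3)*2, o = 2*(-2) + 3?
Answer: -189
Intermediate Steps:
o = -1 (o = -4 + 3 = -1)
d = 34 (d = 9 + 25 = 34)
S(F, G) = -6 (S(F, G) = -1*3*2 = -3*2 = -6)
S(0, 2)*d + 15 = -6*34 + 15 = -204 + 15 = -189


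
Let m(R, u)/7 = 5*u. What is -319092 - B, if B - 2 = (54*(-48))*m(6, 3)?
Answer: -46934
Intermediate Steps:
m(R, u) = 35*u (m(R, u) = 7*(5*u) = 35*u)
B = -272158 (B = 2 + (54*(-48))*(35*3) = 2 - 2592*105 = 2 - 272160 = -272158)
-319092 - B = -319092 - 1*(-272158) = -319092 + 272158 = -46934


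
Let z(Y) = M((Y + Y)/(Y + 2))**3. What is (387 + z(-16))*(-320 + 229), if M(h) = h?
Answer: -1778881/49 ≈ -36304.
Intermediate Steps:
z(Y) = 8*Y**3/(2 + Y)**3 (z(Y) = ((Y + Y)/(Y + 2))**3 = ((2*Y)/(2 + Y))**3 = (2*Y/(2 + Y))**3 = 8*Y**3/(2 + Y)**3)
(387 + z(-16))*(-320 + 229) = (387 + 8*(-16)**3/(2 - 16)**3)*(-320 + 229) = (387 + 8*(-4096)/(-14)**3)*(-91) = (387 + 8*(-4096)*(-1/2744))*(-91) = (387 + 4096/343)*(-91) = (136837/343)*(-91) = -1778881/49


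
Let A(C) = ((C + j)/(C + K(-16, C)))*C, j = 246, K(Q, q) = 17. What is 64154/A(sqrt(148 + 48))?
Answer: 994387/1820 ≈ 546.37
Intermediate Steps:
A(C) = C*(246 + C)/(17 + C) (A(C) = ((C + 246)/(C + 17))*C = ((246 + C)/(17 + C))*C = C*(246 + C)/(17 + C))
64154/A(sqrt(148 + 48)) = 64154/((sqrt(148 + 48)*(246 + sqrt(148 + 48))/(17 + sqrt(148 + 48)))) = 64154/((sqrt(196)*(246 + sqrt(196))/(17 + sqrt(196)))) = 64154/((14*(246 + 14)/(17 + 14))) = 64154/((14*260/31)) = 64154/((14*(1/31)*260)) = 64154/(3640/31) = 64154*(31/3640) = 994387/1820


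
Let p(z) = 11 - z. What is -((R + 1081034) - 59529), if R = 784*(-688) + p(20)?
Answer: -482104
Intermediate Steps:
R = -539401 (R = 784*(-688) + (11 - 1*20) = -539392 + (11 - 20) = -539392 - 9 = -539401)
-((R + 1081034) - 59529) = -((-539401 + 1081034) - 59529) = -(541633 - 59529) = -1*482104 = -482104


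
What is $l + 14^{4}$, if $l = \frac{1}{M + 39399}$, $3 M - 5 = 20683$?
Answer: $\frac{1778468721}{46295} \approx 38416.0$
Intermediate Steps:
$M = 6896$ ($M = \frac{5}{3} + \frac{1}{3} \cdot 20683 = \frac{5}{3} + \frac{20683}{3} = 6896$)
$l = \frac{1}{46295}$ ($l = \frac{1}{6896 + 39399} = \frac{1}{46295} \approx 2.1601 \cdot 10^{-5}$)
$l + 14^{4} = \frac{1}{46295} + 14^{4} = \frac{1}{46295} + 38416 = \frac{1778468721}{46295}$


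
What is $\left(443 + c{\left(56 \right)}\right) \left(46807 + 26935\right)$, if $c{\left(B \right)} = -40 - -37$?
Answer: $32446480$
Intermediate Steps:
$c{\left(B \right)} = -3$ ($c{\left(B \right)} = -40 + 37 = -3$)
$\left(443 + c{\left(56 \right)}\right) \left(46807 + 26935\right) = \left(443 - 3\right) \left(46807 + 26935\right) = 440 \cdot 73742 = 32446480$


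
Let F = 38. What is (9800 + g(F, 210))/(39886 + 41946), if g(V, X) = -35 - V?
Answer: 9727/81832 ≈ 0.11887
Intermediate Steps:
(9800 + g(F, 210))/(39886 + 41946) = (9800 + (-35 - 1*38))/(39886 + 41946) = (9800 + (-35 - 38))/81832 = (9800 - 73)*(1/81832) = 9727*(1/81832) = 9727/81832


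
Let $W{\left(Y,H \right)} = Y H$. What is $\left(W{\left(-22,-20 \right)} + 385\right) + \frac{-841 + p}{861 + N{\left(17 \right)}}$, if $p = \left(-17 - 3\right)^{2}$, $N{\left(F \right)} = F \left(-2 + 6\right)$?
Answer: $\frac{765984}{929} \approx 824.53$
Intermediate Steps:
$N{\left(F \right)} = 4 F$ ($N{\left(F \right)} = F 4 = 4 F$)
$W{\left(Y,H \right)} = H Y$
$p = 400$ ($p = \left(-20\right)^{2} = 400$)
$\left(W{\left(-22,-20 \right)} + 385\right) + \frac{-841 + p}{861 + N{\left(17 \right)}} = \left(\left(-20\right) \left(-22\right) + 385\right) + \frac{-841 + 400}{861 + 4 \cdot 17} = \left(440 + 385\right) - \frac{441}{861 + 68} = 825 - \frac{441}{929} = \frac{765984}{929}$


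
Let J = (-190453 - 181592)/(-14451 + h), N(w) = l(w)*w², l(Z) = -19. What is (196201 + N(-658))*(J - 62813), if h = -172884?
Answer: 2099732548665570/4163 ≈ 5.0438e+11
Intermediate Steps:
N(w) = -19*w²
J = 24803/12489 (J = (-190453 - 181592)/(-14451 - 172884) = -372045/(-187335) = -372045*(-1/187335) = 24803/12489 ≈ 1.9860)
(196201 + N(-658))*(J - 62813) = (196201 - 19*(-658)²)*(24803/12489 - 62813) = (196201 - 19*432964)*(-784446754/12489) = (196201 - 8226316)*(-784446754/12489) = -8030115*(-784446754/12489) = 2099732548665570/4163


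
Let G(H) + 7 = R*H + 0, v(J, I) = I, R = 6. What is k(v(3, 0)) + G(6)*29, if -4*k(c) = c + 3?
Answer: 3361/4 ≈ 840.25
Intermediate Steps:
G(H) = -7 + 6*H (G(H) = -7 + (6*H + 0) = -7 + 6*H)
k(c) = -¾ - c/4 (k(c) = -(c + 3)/4 = -(3 + c)/4 = -¾ - c/4)
k(v(3, 0)) + G(6)*29 = (-¾ - ¼*0) + (-7 + 6*6)*29 = (-¾ + 0) + (-7 + 36)*29 = -¾ + 29*29 = -¾ + 841 = 3361/4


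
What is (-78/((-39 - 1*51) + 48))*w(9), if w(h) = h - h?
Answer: 0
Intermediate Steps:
w(h) = 0
(-78/((-39 - 1*51) + 48))*w(9) = -78/((-39 - 1*51) + 48)*0 = -78/((-39 - 51) + 48)*0 = -78/(-90 + 48)*0 = -78/(-42)*0 = -78*(-1/42)*0 = (13/7)*0 = 0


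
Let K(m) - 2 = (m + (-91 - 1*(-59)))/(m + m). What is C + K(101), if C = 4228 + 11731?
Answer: 3224191/202 ≈ 15961.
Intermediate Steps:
C = 15959
K(m) = 2 + (-32 + m)/(2*m) (K(m) = 2 + (m + (-91 - 1*(-59)))/(m + m) = 2 + (m + (-91 + 59))/((2*m)) = 2 + (m - 32)*(1/(2*m)) = 2 + (-32 + m)*(1/(2*m)) = 2 + (-32 + m)/(2*m))
C + K(101) = 15959 + (5/2 - 16/101) = 15959 + 473/202 = 3224191/202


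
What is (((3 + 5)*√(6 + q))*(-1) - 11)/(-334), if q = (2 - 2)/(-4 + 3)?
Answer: 11/334 + 4*√6/167 ≈ 0.091605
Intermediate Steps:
q = 0 (q = 0/(-1) = 0*(-1) = 0)
(((3 + 5)*√(6 + q))*(-1) - 11)/(-334) = (((3 + 5)*√(6 + 0))*(-1) - 11)/(-334) = ((8*√6)*(-1) - 11)*(-1/334) = (-8*√6 - 11)*(-1/334) = (-11 - 8*√6)*(-1/334) = 11/334 + 4*√6/167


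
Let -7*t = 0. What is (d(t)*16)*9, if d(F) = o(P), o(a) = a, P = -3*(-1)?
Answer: 432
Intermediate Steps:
t = 0 (t = -⅐*0 = 0)
P = 3
d(F) = 3
(d(t)*16)*9 = (3*16)*9 = 48*9 = 432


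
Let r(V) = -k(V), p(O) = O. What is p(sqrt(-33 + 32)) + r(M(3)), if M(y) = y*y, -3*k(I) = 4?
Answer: 4/3 + I ≈ 1.3333 + 1.0*I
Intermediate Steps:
k(I) = -4/3 (k(I) = -1/3*4 = -4/3)
M(y) = y**2
r(V) = 4/3 (r(V) = -1*(-4/3) = 4/3)
p(sqrt(-33 + 32)) + r(M(3)) = sqrt(-33 + 32) + 4/3 = sqrt(-1) + 4/3 = I + 4/3 = 4/3 + I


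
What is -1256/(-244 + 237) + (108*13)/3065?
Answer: 3859468/21455 ≈ 179.89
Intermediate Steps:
-1256/(-244 + 237) + (108*13)/3065 = -1256/(-7) + 1404*(1/3065) = -1256*(-1/7) + 1404/3065 = 1256/7 + 1404/3065 = 3859468/21455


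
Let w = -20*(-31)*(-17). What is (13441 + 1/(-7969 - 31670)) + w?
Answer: 114992738/39639 ≈ 2901.0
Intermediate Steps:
w = -10540 (w = 620*(-17) = -10540)
(13441 + 1/(-7969 - 31670)) + w = (13441 + 1/(-7969 - 31670)) - 10540 = (13441 + 1/(-39639)) - 10540 = (13441 - 1/39639) - 10540 = 532787798/39639 - 10540 = 114992738/39639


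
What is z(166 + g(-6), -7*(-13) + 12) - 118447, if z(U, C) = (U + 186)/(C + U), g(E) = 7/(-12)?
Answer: -381513570/3221 ≈ -1.1845e+5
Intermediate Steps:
g(E) = -7/12 (g(E) = 7*(-1/12) = -7/12)
z(U, C) = (186 + U)/(C + U)
z(166 + g(-6), -7*(-13) + 12) - 118447 = (186 + (166 - 7/12))/((-7*(-13) + 12) + (166 - 7/12)) - 118447 = (186 + 1985/12)/((91 + 12) + 1985/12) - 118447 = (4217/12)/(103 + 1985/12) - 118447 = (4217/12)/(3221/12) - 118447 = (12/3221)*(4217/12) - 118447 = 4217/3221 - 118447 = -381513570/3221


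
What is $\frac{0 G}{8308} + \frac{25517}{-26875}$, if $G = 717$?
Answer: $- \frac{25517}{26875} \approx -0.94947$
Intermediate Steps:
$\frac{0 G}{8308} + \frac{25517}{-26875} = \frac{0 \cdot 717}{8308} + \frac{25517}{-26875} = 0 \cdot \frac{1}{8308} + 25517 \left(- \frac{1}{26875}\right) = 0 - \frac{25517}{26875} = - \frac{25517}{26875}$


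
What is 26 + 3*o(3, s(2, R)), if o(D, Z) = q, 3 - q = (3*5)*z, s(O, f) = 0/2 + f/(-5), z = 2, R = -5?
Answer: -55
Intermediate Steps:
s(O, f) = -f/5 (s(O, f) = 0*(½) + f*(-⅕) = 0 - f/5 = -f/5)
q = -27 (q = 3 - 3*5*2 = 3 - 15*2 = 3 - 1*30 = 3 - 30 = -27)
o(D, Z) = -27
26 + 3*o(3, s(2, R)) = 26 + 3*(-27) = 26 - 81 = -55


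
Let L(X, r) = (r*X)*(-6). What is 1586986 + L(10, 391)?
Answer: 1563526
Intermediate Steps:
L(X, r) = -6*X*r (L(X, r) = (X*r)*(-6) = -6*X*r)
1586986 + L(10, 391) = 1586986 - 6*10*391 = 1586986 - 23460 = 1563526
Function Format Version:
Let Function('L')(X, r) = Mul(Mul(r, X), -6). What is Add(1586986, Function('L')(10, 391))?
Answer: 1563526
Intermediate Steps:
Function('L')(X, r) = Mul(-6, X, r) (Function('L')(X, r) = Mul(Mul(X, r), -6) = Mul(-6, X, r))
Add(1586986, Function('L')(10, 391)) = Add(1586986, Mul(-6, 10, 391)) = Add(1586986, -23460) = 1563526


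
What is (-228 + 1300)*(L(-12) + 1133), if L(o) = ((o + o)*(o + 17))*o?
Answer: 2758256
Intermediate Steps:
L(o) = 2*o**2*(17 + o) (L(o) = ((2*o)*(17 + o))*o = (2*o*(17 + o))*o = 2*o**2*(17 + o))
(-228 + 1300)*(L(-12) + 1133) = (-228 + 1300)*(2*(-12)**2*(17 - 12) + 1133) = 1072*(2*144*5 + 1133) = 1072*(1440 + 1133) = 1072*2573 = 2758256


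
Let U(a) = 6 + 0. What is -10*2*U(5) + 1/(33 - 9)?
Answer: -2879/24 ≈ -119.96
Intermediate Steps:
U(a) = 6
-10*2*U(5) + 1/(33 - 9) = -10*2*6 + 1/(33 - 9) = -120 + 1/24 = -2879/24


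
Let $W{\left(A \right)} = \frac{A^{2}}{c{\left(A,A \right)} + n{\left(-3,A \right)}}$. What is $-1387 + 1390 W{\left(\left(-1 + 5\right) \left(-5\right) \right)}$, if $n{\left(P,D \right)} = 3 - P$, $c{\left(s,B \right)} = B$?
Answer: $- \frac{287709}{7} \approx -41101.0$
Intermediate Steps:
$W{\left(A \right)} = \frac{A^{2}}{6 + A}$ ($W{\left(A \right)} = \frac{A^{2}}{A + \left(3 - -3\right)} = \frac{A^{2}}{A + \left(3 + 3\right)} = \frac{A^{2}}{A + 6} = \frac{A^{2}}{6 + A}$)
$-1387 + 1390 W{\left(\left(-1 + 5\right) \left(-5\right) \right)} = -1387 + 1390 \frac{\left(\left(-1 + 5\right) \left(-5\right)\right)^{2}}{6 + \left(-1 + 5\right) \left(-5\right)} = -1387 + 1390 \frac{\left(4 \left(-5\right)\right)^{2}}{6 + 4 \left(-5\right)} = -1387 + 1390 \frac{\left(-20\right)^{2}}{6 - 20} = -1387 + 1390 \frac{400}{-14} = -1387 + 1390 \cdot 400 \left(- \frac{1}{14}\right) = -1387 + 1390 \left(- \frac{200}{7}\right) = -1387 - \frac{278000}{7} = - \frac{287709}{7}$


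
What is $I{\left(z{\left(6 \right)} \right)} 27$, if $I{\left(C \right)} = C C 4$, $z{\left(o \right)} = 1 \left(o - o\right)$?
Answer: $0$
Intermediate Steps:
$z{\left(o \right)} = 0$ ($z{\left(o \right)} = 1 \cdot 0 = 0$)
$I{\left(C \right)} = 4 C^{2}$ ($I{\left(C \right)} = C^{2} \cdot 4 = 4 C^{2}$)
$I{\left(z{\left(6 \right)} \right)} 27 = 4 \cdot 0^{2} \cdot 27 = 4 \cdot 0 \cdot 27 = 0 \cdot 27 = 0$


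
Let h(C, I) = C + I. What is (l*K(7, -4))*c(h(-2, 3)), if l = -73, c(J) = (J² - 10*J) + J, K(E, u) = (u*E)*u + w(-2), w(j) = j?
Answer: 64240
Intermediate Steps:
K(E, u) = -2 + E*u² (K(E, u) = (u*E)*u - 2 = (E*u)*u - 2 = E*u² - 2 = -2 + E*u²)
c(J) = J² - 9*J
(l*K(7, -4))*c(h(-2, 3)) = (-73*(-2 + 7*(-4)²))*((-2 + 3)*(-9 + (-2 + 3))) = (-73*(-2 + 7*16))*(1*(-9 + 1)) = (-73*(-2 + 112))*(1*(-8)) = -73*110*(-8) = -8030*(-8) = 64240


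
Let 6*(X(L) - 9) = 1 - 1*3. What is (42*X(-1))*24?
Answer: 8736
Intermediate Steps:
X(L) = 26/3 (X(L) = 9 + (1 - 1*3)/6 = 9 + (1 - 3)/6 = 9 + (⅙)*(-2) = 9 - ⅓ = 26/3)
(42*X(-1))*24 = (42*(26/3))*24 = 364*24 = 8736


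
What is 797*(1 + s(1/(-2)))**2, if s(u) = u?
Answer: 797/4 ≈ 199.25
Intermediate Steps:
797*(1 + s(1/(-2)))**2 = 797*(1 + 1/(-2))**2 = 797*(1 - 1/2)**2 = 797*(1/2)**2 = 797*(1/4) = 797/4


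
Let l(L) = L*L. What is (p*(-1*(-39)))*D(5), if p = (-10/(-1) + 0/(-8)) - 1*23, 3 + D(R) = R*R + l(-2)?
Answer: -13182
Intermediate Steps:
l(L) = L²
D(R) = 1 + R² (D(R) = -3 + (R*R + (-2)²) = -3 + (R² + 4) = -3 + (4 + R²) = 1 + R²)
p = -13 (p = (-10*(-1) + 0*(-⅛)) - 23 = (10 + 0) - 23 = 10 - 23 = -13)
(p*(-1*(-39)))*D(5) = (-(-13)*(-39))*(1 + 5²) = (-13*39)*(1 + 25) = -507*26 = -13182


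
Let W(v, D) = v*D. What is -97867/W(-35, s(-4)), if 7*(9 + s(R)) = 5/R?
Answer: -391468/1285 ≈ -304.64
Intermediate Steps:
s(R) = -9 + 5/(7*R) (s(R) = -9 + (5/R)/7 = -9 + 5/(7*R))
W(v, D) = D*v
-97867/W(-35, s(-4)) = -97867*(-1/(35*(-9 + (5/7)/(-4)))) = -97867*(-1/(35*(-9 + (5/7)*(-¼)))) = -97867*(-1/(35*(-9 - 5/28))) = -97867/((-257/28*(-35))) = -97867/1285/4 = -97867*4/1285 = -391468/1285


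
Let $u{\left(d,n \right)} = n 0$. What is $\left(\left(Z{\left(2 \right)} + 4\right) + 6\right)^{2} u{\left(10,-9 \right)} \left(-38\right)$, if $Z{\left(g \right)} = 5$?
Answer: $0$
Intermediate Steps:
$u{\left(d,n \right)} = 0$
$\left(\left(Z{\left(2 \right)} + 4\right) + 6\right)^{2} u{\left(10,-9 \right)} \left(-38\right) = \left(\left(5 + 4\right) + 6\right)^{2} \cdot 0 \left(-38\right) = \left(9 + 6\right)^{2} \cdot 0 \left(-38\right) = 15^{2} \cdot 0 \left(-38\right) = 225 \cdot 0 \left(-38\right) = 0 \left(-38\right) = 0$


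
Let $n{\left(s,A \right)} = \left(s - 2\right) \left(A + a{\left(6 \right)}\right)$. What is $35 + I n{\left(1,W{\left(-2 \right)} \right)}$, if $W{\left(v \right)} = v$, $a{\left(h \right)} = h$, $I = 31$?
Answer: $-89$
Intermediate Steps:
$n{\left(s,A \right)} = \left(-2 + s\right) \left(6 + A\right)$ ($n{\left(s,A \right)} = \left(s - 2\right) \left(A + 6\right) = \left(-2 + s\right) \left(6 + A\right)$)
$35 + I n{\left(1,W{\left(-2 \right)} \right)} = 35 + 31 \left(-12 - -4 + 6 \cdot 1 - 2\right) = 35 + 31 \left(-12 + 4 + 6 - 2\right) = 35 + 31 \left(-4\right) = 35 - 124 = -89$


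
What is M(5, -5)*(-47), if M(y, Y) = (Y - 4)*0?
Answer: 0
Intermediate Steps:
M(y, Y) = 0 (M(y, Y) = (-4 + Y)*0 = 0)
M(5, -5)*(-47) = 0*(-47) = 0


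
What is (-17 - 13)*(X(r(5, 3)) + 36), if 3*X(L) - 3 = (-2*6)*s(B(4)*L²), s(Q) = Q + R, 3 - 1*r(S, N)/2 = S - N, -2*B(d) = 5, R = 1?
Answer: -2190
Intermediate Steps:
B(d) = -5/2 (B(d) = -½*5 = -5/2)
r(S, N) = 6 - 2*S + 2*N (r(S, N) = 6 - 2*(S - N) = 6 + (-2*S + 2*N) = 6 - 2*S + 2*N)
s(Q) = 1 + Q (s(Q) = Q + 1 = 1 + Q)
X(L) = -3 + 10*L² (X(L) = 1 + ((-2*6)*(1 - 5*L²/2))/3 = 1 + (-12*(1 - 5*L²/2))/3 = 1 + (-12 + 30*L²)/3 = 1 + (-4 + 10*L²) = -3 + 10*L²)
(-17 - 13)*(X(r(5, 3)) + 36) = (-17 - 13)*((-3 + 10*(6 - 2*5 + 2*3)²) + 36) = -30*((-3 + 10*(6 - 10 + 6)²) + 36) = -30*((-3 + 10*2²) + 36) = -30*((-3 + 10*4) + 36) = -30*((-3 + 40) + 36) = -30*(37 + 36) = -30*73 = -2190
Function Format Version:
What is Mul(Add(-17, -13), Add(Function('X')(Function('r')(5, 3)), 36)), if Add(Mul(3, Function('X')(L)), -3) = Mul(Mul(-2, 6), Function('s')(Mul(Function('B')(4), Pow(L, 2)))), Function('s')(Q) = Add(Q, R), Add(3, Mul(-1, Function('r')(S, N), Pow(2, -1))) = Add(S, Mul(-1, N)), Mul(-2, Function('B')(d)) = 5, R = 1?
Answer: -2190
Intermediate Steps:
Function('B')(d) = Rational(-5, 2) (Function('B')(d) = Mul(Rational(-1, 2), 5) = Rational(-5, 2))
Function('r')(S, N) = Add(6, Mul(-2, S), Mul(2, N)) (Function('r')(S, N) = Add(6, Mul(-2, Add(S, Mul(-1, N)))) = Add(6, Add(Mul(-2, S), Mul(2, N))) = Add(6, Mul(-2, S), Mul(2, N)))
Function('s')(Q) = Add(1, Q) (Function('s')(Q) = Add(Q, 1) = Add(1, Q))
Function('X')(L) = Add(-3, Mul(10, Pow(L, 2))) (Function('X')(L) = Add(1, Mul(Rational(1, 3), Mul(Mul(-2, 6), Add(1, Mul(Rational(-5, 2), Pow(L, 2)))))) = Add(1, Mul(Rational(1, 3), Mul(-12, Add(1, Mul(Rational(-5, 2), Pow(L, 2)))))) = Add(1, Mul(Rational(1, 3), Add(-12, Mul(30, Pow(L, 2))))) = Add(1, Add(-4, Mul(10, Pow(L, 2)))) = Add(-3, Mul(10, Pow(L, 2))))
Mul(Add(-17, -13), Add(Function('X')(Function('r')(5, 3)), 36)) = Mul(Add(-17, -13), Add(Add(-3, Mul(10, Pow(Add(6, Mul(-2, 5), Mul(2, 3)), 2))), 36)) = Mul(-30, Add(Add(-3, Mul(10, Pow(Add(6, -10, 6), 2))), 36)) = Mul(-30, Add(Add(-3, Mul(10, Pow(2, 2))), 36)) = Mul(-30, Add(Add(-3, Mul(10, 4)), 36)) = Mul(-30, Add(Add(-3, 40), 36)) = Mul(-30, Add(37, 36)) = Mul(-30, 73) = -2190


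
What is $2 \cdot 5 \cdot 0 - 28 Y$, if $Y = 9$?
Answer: $-252$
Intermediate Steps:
$2 \cdot 5 \cdot 0 - 28 Y = 2 \cdot 5 \cdot 0 - 252 = 10 \cdot 0 - 252 = 0 - 252 = -252$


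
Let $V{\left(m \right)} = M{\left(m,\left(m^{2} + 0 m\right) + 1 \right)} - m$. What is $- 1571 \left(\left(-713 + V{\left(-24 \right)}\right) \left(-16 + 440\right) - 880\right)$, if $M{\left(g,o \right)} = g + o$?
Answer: $91972624$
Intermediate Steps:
$V{\left(m \right)} = 1 + m^{2}$ ($V{\left(m \right)} = \left(m + \left(\left(m^{2} + 0 m\right) + 1\right)\right) - m = \left(m + \left(\left(m^{2} + 0\right) + 1\right)\right) - m = \left(m + \left(m^{2} + 1\right)\right) - m = \left(m + \left(1 + m^{2}\right)\right) - m = \left(1 + m + m^{2}\right) - m = 1 + m^{2}$)
$- 1571 \left(\left(-713 + V{\left(-24 \right)}\right) \left(-16 + 440\right) - 880\right) = - 1571 \left(\left(-713 + \left(1 + \left(-24\right)^{2}\right)\right) \left(-16 + 440\right) - 880\right) = - 1571 \left(\left(-713 + \left(1 + 576\right)\right) 424 - 880\right) = - 1571 \left(\left(-713 + 577\right) 424 - 880\right) = - 1571 \left(\left(-136\right) 424 - 880\right) = - 1571 \left(-57664 - 880\right) = \left(-1571\right) \left(-58544\right) = 91972624$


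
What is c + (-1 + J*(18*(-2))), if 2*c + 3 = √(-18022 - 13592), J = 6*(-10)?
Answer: 4315/2 + I*√31614/2 ≈ 2157.5 + 88.902*I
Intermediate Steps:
J = -60
c = -3/2 + I*√31614/2 (c = -3/2 + √(-18022 - 13592)/2 = -3/2 + √(-31614)/2 = -3/2 + (I*√31614)/2 = -3/2 + I*√31614/2 ≈ -1.5 + 88.902*I)
c + (-1 + J*(18*(-2))) = (-3/2 + I*√31614/2) + (-1 - 1080*(-2)) = (-3/2 + I*√31614/2) + (-1 - 60*(-36)) = (-3/2 + I*√31614/2) + (-1 + 2160) = (-3/2 + I*√31614/2) + 2159 = 4315/2 + I*√31614/2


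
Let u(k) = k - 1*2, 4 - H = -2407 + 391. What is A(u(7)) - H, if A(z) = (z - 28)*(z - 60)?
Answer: -755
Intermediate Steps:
H = 2020 (H = 4 - (-2407 + 391) = 4 - 1*(-2016) = 4 + 2016 = 2020)
u(k) = -2 + k (u(k) = k - 2 = -2 + k)
A(z) = (-60 + z)*(-28 + z) (A(z) = (-28 + z)*(-60 + z) = (-60 + z)*(-28 + z))
A(u(7)) - H = (1680 + (-2 + 7)² - 88*(-2 + 7)) - 1*2020 = (1680 + 5² - 88*5) - 2020 = (1680 + 25 - 440) - 2020 = 1265 - 2020 = -755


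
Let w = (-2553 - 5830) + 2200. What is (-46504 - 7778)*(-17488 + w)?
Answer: 1284909222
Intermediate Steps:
w = -6183 (w = -8383 + 2200 = -6183)
(-46504 - 7778)*(-17488 + w) = (-46504 - 7778)*(-17488 - 6183) = -54282*(-23671) = 1284909222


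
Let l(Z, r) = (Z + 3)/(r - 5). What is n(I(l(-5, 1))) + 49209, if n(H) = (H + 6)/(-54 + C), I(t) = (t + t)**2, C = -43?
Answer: 4773266/97 ≈ 49209.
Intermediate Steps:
l(Z, r) = (3 + Z)/(-5 + r)
I(t) = 4*t**2 (I(t) = (2*t)**2 = 4*t**2)
n(H) = -6/97 - H/97 (n(H) = (H + 6)/(-54 - 43) = (6 + H)/(-97) = (6 + H)*(-1/97) = -6/97 - H/97)
n(I(l(-5, 1))) + 49209 = (-6/97 - 4*((3 - 5)/(-5 + 1))**2/97) + 49209 = (-6/97 - 4*(-2/(-4))**2/97) + 49209 = (-6/97 - 4*(-1/4*(-2))**2/97) + 49209 = (-6/97 - 4*(1/2)**2/97) + 49209 = (-6/97 - 4/(97*4)) + 49209 = (-6/97 - 1/97*1) + 49209 = (-6/97 - 1/97) + 49209 = -7/97 + 49209 = 4773266/97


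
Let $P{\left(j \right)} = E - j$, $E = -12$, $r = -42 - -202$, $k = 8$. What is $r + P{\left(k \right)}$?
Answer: $140$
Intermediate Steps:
$r = 160$ ($r = -42 + 202 = 160$)
$P{\left(j \right)} = -12 - j$
$r + P{\left(k \right)} = 160 - 20 = 140$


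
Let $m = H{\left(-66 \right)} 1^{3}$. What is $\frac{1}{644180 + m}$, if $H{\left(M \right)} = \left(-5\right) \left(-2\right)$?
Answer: $\frac{1}{644190} \approx 1.5523 \cdot 10^{-6}$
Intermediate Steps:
$H{\left(M \right)} = 10$
$m = 10$ ($m = 10 \cdot 1^{3} = 10 \cdot 1 = 10$)
$\frac{1}{644180 + m} = \frac{1}{644180 + 10} = \frac{1}{644190}$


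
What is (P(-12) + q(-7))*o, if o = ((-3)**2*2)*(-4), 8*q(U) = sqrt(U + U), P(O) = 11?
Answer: -792 - 9*I*sqrt(14) ≈ -792.0 - 33.675*I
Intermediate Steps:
q(U) = sqrt(2)*sqrt(U)/8 (q(U) = sqrt(U + U)/8 = sqrt(2*U)/8 = (sqrt(2)*sqrt(U))/8 = sqrt(2)*sqrt(U)/8)
o = -72 (o = (9*2)*(-4) = 18*(-4) = -72)
(P(-12) + q(-7))*o = (11 + sqrt(2)*sqrt(-7)/8)*(-72) = (11 + sqrt(2)*(I*sqrt(7))/8)*(-72) = (11 + I*sqrt(14)/8)*(-72) = -792 - 9*I*sqrt(14)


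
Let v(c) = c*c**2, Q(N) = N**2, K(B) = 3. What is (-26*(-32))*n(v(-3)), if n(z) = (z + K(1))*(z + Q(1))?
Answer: 519168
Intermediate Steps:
v(c) = c**3
n(z) = (1 + z)*(3 + z) (n(z) = (z + 3)*(z + 1**2) = (3 + z)*(z + 1) = (3 + z)*(1 + z) = (1 + z)*(3 + z))
(-26*(-32))*n(v(-3)) = (-26*(-32))*(3 + ((-3)**3)**2 + 4*(-3)**3) = 832*(3 + (-27)**2 + 4*(-27)) = 832*(3 + 729 - 108) = 832*624 = 519168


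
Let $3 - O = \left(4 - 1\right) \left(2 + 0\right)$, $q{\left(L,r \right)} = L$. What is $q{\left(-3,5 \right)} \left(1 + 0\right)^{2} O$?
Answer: $9$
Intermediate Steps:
$O = -3$ ($O = 3 - \left(4 - 1\right) \left(2 + 0\right) = 3 - 3 \cdot 2 = 3 - 6 = -3$)
$q{\left(-3,5 \right)} \left(1 + 0\right)^{2} O = - 3 \left(1 + 0\right)^{2} \left(-3\right) = - 3 \cdot 1^{2} \left(-3\right) = \left(-3\right) 1 \left(-3\right) = \left(-3\right) \left(-3\right) = 9$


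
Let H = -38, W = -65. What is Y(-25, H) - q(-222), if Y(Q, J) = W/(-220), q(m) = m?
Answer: 9781/44 ≈ 222.30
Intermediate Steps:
Y(Q, J) = 13/44 (Y(Q, J) = -65/(-220) = -65*(-1/220) = 13/44)
Y(-25, H) - q(-222) = 13/44 - 1*(-222) = 13/44 + 222 = 9781/44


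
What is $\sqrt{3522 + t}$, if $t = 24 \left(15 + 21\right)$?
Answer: $\sqrt{4386} \approx 66.227$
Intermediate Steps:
$t = 864$ ($t = 24 \cdot 36 = 864$)
$\sqrt{3522 + t} = \sqrt{3522 + 864} = \sqrt{4386}$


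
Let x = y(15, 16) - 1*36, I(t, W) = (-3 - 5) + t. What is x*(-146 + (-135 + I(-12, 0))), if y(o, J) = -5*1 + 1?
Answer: 12040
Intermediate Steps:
I(t, W) = -8 + t
y(o, J) = -4 (y(o, J) = -5 + 1 = -4)
x = -40 (x = -4 - 1*36 = -4 - 36 = -40)
x*(-146 + (-135 + I(-12, 0))) = -40*(-146 + (-135 + (-8 - 12))) = -40*(-146 + (-135 - 20)) = -40*(-146 - 155) = -40*(-301) = 12040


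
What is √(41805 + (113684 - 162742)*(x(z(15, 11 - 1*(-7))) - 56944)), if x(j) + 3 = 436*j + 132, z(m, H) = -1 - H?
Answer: √3193668547 ≈ 56513.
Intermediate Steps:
x(j) = 129 + 436*j (x(j) = -3 + (436*j + 132) = -3 + (132 + 436*j) = 129 + 436*j)
√(41805 + (113684 - 162742)*(x(z(15, 11 - 1*(-7))) - 56944)) = √(41805 + (113684 - 162742)*((129 + 436*(-1 - (11 - 1*(-7)))) - 56944)) = √(41805 - 49058*((129 + 436*(-1 - (11 + 7))) - 56944)) = √(41805 - 49058*((129 + 436*(-1 - 1*18)) - 56944)) = √(41805 - 49058*((129 + 436*(-1 - 18)) - 56944)) = √(41805 - 49058*((129 + 436*(-19)) - 56944)) = √(41805 - 49058*((129 - 8284) - 56944)) = √(41805 - 49058*(-8155 - 56944)) = √(41805 - 49058*(-65099)) = √(41805 + 3193626742) = √3193668547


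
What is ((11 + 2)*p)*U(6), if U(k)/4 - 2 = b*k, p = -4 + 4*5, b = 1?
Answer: 6656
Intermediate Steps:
p = 16 (p = -4 + 20 = 16)
U(k) = 8 + 4*k (U(k) = 8 + 4*(1*k) = 8 + 4*k)
((11 + 2)*p)*U(6) = ((11 + 2)*16)*(8 + 4*6) = (13*16)*(8 + 24) = 208*32 = 6656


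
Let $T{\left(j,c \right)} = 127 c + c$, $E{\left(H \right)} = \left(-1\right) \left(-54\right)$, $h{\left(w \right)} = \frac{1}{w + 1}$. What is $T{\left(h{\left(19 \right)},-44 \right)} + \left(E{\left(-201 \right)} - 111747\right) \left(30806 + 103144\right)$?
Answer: $-14961282982$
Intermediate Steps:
$h{\left(w \right)} = \frac{1}{1 + w}$
$E{\left(H \right)} = 54$
$T{\left(j,c \right)} = 128 c$
$T{\left(h{\left(19 \right)},-44 \right)} + \left(E{\left(-201 \right)} - 111747\right) \left(30806 + 103144\right) = 128 \left(-44\right) + \left(54 - 111747\right) \left(30806 + 103144\right) = -5632 - 14961277350 = -14961282982$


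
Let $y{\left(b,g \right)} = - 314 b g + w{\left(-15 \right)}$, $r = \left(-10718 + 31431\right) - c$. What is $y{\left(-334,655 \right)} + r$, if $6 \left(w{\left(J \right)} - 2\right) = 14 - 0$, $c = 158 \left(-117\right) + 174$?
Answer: $\frac{206198428}{3} \approx 6.8733 \cdot 10^{7}$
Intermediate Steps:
$c = -18312$ ($c = -18486 + 174 = -18312$)
$w{\left(J \right)} = \frac{13}{3}$ ($w{\left(J \right)} = 2 + \frac{14 - 0}{6} = 2 + \frac{14 + 0}{6} = 2 + \frac{1}{6} \cdot 14 = 2 + \frac{7}{3} = \frac{13}{3}$)
$r = 39025$ ($r = \left(-10718 + 31431\right) - -18312 = 20713 + 18312 = 39025$)
$y{\left(b,g \right)} = \frac{13}{3} - 314 b g$ ($y{\left(b,g \right)} = - 314 b g + \frac{13}{3} = \frac{13}{3} - 314 b g$)
$y{\left(-334,655 \right)} + r = \left(\frac{13}{3} - \left(-104876\right) 655\right) + 39025 = \left(\frac{13}{3} + 68693780\right) + 39025 = \frac{206081353}{3} + 39025 = \frac{206198428}{3}$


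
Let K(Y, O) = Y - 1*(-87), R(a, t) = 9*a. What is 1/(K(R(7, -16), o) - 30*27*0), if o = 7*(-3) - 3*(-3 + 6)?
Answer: 1/150 ≈ 0.0066667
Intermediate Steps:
o = -30 (o = -21 - 3*3 = -21 - 9 = -30)
K(Y, O) = 87 + Y (K(Y, O) = Y + 87 = 87 + Y)
1/(K(R(7, -16), o) - 30*27*0) = 1/((87 + 9*7) - 30*27*0) = 1/((87 + 63) - 810*0) = 1/(150 + 0) = 1/150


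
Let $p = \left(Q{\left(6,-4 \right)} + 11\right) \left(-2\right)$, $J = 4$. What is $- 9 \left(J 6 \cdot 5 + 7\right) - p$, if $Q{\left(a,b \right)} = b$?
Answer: $-1129$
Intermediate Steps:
$p = -14$ ($p = \left(-4 + 11\right) \left(-2\right) = 7 \left(-2\right) = -14$)
$- 9 \left(J 6 \cdot 5 + 7\right) - p = - 9 \left(4 \cdot 6 \cdot 5 + 7\right) - -14 = - 9 \left(24 \cdot 5 + 7\right) + 14 = - 9 \left(120 + 7\right) + 14 = \left(-9\right) 127 + 14 = -1143 + 14 = -1129$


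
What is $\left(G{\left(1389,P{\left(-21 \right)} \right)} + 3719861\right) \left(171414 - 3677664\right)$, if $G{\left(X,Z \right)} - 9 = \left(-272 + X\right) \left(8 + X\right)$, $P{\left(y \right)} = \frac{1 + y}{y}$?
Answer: $-18514118493750$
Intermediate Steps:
$P{\left(y \right)} = \frac{1 + y}{y}$
$G{\left(X,Z \right)} = 9 + \left(-272 + X\right) \left(8 + X\right)$
$\left(G{\left(1389,P{\left(-21 \right)} \right)} + 3719861\right) \left(171414 - 3677664\right) = \left(\left(-2167 + 1389^{2} - 366696\right) + 3719861\right) \left(171414 - 3677664\right) = \left(\left(-2167 + 1929321 - 366696\right) + 3719861\right) \left(-3506250\right) = \left(1560458 + 3719861\right) \left(-3506250\right) = 5280319 \left(-3506250\right) = -18514118493750$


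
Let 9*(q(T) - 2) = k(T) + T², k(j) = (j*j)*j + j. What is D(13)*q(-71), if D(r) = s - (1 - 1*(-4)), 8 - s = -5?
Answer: -941128/3 ≈ -3.1371e+5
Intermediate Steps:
k(j) = j + j³ (k(j) = j²*j + j = j³ + j = j + j³)
s = 13 (s = 8 - 1*(-5) = 8 + 5 = 13)
D(r) = 8 (D(r) = 13 - (1 - 1*(-4)) = 13 - (1 + 4) = 13 - 1*5 = 13 - 5 = 8)
q(T) = 2 + T/9 + T²/9 + T³/9 (q(T) = 2 + ((T + T³) + T²)/9 = 2 + (T + T² + T³)/9 = 2 + (T/9 + T²/9 + T³/9) = 2 + T/9 + T²/9 + T³/9)
D(13)*q(-71) = 8*(2 + (⅑)*(-71) + (⅑)*(-71)² + (⅑)*(-71)³) = 8*(2 - 71/9 + (⅑)*5041 + (⅑)*(-357911)) = 8*(2 - 71/9 + 5041/9 - 357911/9) = 8*(-117641/3) = -941128/3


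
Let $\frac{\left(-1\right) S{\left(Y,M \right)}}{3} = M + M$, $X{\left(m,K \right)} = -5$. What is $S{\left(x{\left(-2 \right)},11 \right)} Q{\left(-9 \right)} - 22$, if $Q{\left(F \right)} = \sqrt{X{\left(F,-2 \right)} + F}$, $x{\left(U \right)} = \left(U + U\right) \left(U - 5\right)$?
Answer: $-22 - 66 i \sqrt{14} \approx -22.0 - 246.95 i$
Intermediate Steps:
$x{\left(U \right)} = 2 U \left(-5 + U\right)$
$Q{\left(F \right)} = \sqrt{-5 + F}$
$S{\left(Y,M \right)} = - 6 M$ ($S{\left(Y,M \right)} = - 3 \left(M + M\right) = - 3 \cdot 2 M = - 6 M$)
$S{\left(x{\left(-2 \right)},11 \right)} Q{\left(-9 \right)} - 22 = \left(-6\right) 11 \sqrt{-5 - 9} - 22 = - 66 \sqrt{-14} - 22 = - 66 i \sqrt{14} - 22 = -22 - 66 i \sqrt{14}$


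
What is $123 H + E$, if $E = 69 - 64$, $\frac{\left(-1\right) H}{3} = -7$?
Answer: $2588$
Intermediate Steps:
$H = 21$ ($H = \left(-3\right) \left(-7\right) = 21$)
$E = 5$ ($E = 69 - 64 = 5$)
$123 H + E = 123 \cdot 21 + 5 = 2583 + 5 = 2588$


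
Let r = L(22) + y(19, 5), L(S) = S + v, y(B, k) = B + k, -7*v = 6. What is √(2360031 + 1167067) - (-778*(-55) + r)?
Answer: -299846/7 + √3527098 ≈ -40957.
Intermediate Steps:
v = -6/7 (v = -⅐*6 = -6/7 ≈ -0.85714)
L(S) = -6/7 + S (L(S) = S - 6/7 = -6/7 + S)
r = 316/7 (r = (-6/7 + 22) + (19 + 5) = 148/7 + 24 = 316/7 ≈ 45.143)
√(2360031 + 1167067) - (-778*(-55) + r) = √(2360031 + 1167067) - (-778*(-55) + 316/7) = √3527098 - (42790 + 316/7) = √3527098 - 1*299846/7 = √3527098 - 299846/7 = -299846/7 + √3527098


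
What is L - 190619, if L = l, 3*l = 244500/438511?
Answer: -83588446809/438511 ≈ -1.9062e+5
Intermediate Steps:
l = 81500/438511 (l = (244500/438511)/3 = (244500*(1/438511))/3 = (1/3)*(244500/438511) = 81500/438511 ≈ 0.18586)
L = 81500/438511 ≈ 0.18586
L - 190619 = 81500/438511 - 190619 = -83588446809/438511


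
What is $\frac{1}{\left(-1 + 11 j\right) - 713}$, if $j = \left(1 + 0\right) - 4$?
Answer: $- \frac{1}{747} \approx -0.0013387$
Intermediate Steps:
$j = -3$ ($j = 1 - 4 = -3$)
$\frac{1}{\left(-1 + 11 j\right) - 713} = \frac{1}{\left(-1 + 11 \left(-3\right)\right) - 713} = \frac{1}{\left(-1 - 33\right) - 713} = \frac{1}{-34 - 713} = \frac{1}{-747} = - \frac{1}{747}$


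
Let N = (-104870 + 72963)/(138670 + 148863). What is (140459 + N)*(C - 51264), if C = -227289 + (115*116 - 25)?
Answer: -10712051923746120/287533 ≈ -3.7255e+10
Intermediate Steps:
N = -31907/287533 ≈ -0.11097
C = -213974 (C = -227289 + (13340 - 25) = -227289 + 13315 = -213974)
(140459 + N)*(C - 51264) = (140459 - 31907/287533)*(-213974 - 51264) = (40386565740/287533)*(-265238) = -10712051923746120/287533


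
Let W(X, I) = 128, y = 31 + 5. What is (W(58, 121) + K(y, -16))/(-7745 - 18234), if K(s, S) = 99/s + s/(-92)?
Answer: -11993/2390068 ≈ -0.0050178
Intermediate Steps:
y = 36
K(s, S) = 99/s - s/92 (K(s, S) = 99/s + s*(-1/92) = 99/s - s/92)
(W(58, 121) + K(y, -16))/(-7745 - 18234) = (128 + (99/36 - 1/92*36))/(-7745 - 18234) = (128 + (99*(1/36) - 9/23))/(-25979) = (128 + (11/4 - 9/23))*(-1/25979) = (128 + 217/92)*(-1/25979) = (11993/92)*(-1/25979) = -11993/2390068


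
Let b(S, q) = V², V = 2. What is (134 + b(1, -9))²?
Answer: 19044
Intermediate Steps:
b(S, q) = 4 (b(S, q) = 2² = 4)
(134 + b(1, -9))² = (134 + 4)² = 138² = 19044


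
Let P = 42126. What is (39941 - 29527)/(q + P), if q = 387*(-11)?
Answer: 10414/37869 ≈ 0.27500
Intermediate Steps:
q = -4257
(39941 - 29527)/(q + P) = (39941 - 29527)/(-4257 + 42126) = 10414/37869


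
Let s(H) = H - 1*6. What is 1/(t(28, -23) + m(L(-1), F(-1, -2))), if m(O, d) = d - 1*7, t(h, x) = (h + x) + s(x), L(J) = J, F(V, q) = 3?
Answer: -1/28 ≈ -0.035714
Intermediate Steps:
s(H) = -6 + H (s(H) = H - 6 = -6 + H)
t(h, x) = -6 + h + 2*x (t(h, x) = (h + x) + (-6 + x) = -6 + h + 2*x)
m(O, d) = -7 + d (m(O, d) = d - 7 = -7 + d)
1/(t(28, -23) + m(L(-1), F(-1, -2))) = 1/((-6 + 28 + 2*(-23)) + (-7 + 3)) = 1/((-6 + 28 - 46) - 4) = 1/(-24 - 4) = 1/(-28) = -1/28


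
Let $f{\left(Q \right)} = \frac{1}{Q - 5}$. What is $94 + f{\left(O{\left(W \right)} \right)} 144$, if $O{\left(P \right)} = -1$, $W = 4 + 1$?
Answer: $70$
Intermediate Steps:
$W = 5$
$f{\left(Q \right)} = \frac{1}{-5 + Q}$
$94 + f{\left(O{\left(W \right)} \right)} 144 = 94 + \frac{1}{-5 - 1} \cdot 144 = 94 + \frac{1}{-6} \cdot 144 = 94 - 24 = 70$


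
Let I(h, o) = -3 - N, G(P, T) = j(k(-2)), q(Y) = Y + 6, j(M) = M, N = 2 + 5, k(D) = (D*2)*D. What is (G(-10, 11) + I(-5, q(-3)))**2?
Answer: 4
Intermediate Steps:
k(D) = 2*D**2 (k(D) = (2*D)*D = 2*D**2)
N = 7
q(Y) = 6 + Y
G(P, T) = 8 (G(P, T) = 2*(-2)**2 = 2*4 = 8)
I(h, o) = -10 (I(h, o) = -3 - 1*7 = -3 - 7 = -10)
(G(-10, 11) + I(-5, q(-3)))**2 = (8 - 10)**2 = (-2)**2 = 4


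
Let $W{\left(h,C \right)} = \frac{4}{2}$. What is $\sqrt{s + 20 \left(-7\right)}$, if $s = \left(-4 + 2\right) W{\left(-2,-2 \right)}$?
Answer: $12 i \approx 12.0 i$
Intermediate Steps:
$W{\left(h,C \right)} = 2$ ($W{\left(h,C \right)} = 4 \cdot \frac{1}{2} = 2$)
$s = -4$ ($s = \left(-4 + 2\right) 2 = \left(-2\right) 2 = -4$)
$\sqrt{s + 20 \left(-7\right)} = \sqrt{-4 + 20 \left(-7\right)} = \sqrt{-4 - 140} = \sqrt{-144} = 12 i$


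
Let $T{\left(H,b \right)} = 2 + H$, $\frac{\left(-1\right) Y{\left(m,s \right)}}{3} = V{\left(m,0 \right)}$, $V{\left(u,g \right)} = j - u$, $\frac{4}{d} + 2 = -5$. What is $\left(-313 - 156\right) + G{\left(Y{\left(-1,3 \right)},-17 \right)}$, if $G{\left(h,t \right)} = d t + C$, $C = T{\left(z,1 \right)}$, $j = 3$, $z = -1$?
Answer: $- \frac{3208}{7} \approx -458.29$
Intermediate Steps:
$d = - \frac{4}{7}$ ($d = \frac{4}{-2 - 5} = \frac{4}{-7} = 4 \left(- \frac{1}{7}\right) = - \frac{4}{7} \approx -0.57143$)
$V{\left(u,g \right)} = 3 - u$
$Y{\left(m,s \right)} = -9 + 3 m$ ($Y{\left(m,s \right)} = - 3 \left(3 - m\right) = -9 + 3 m$)
$C = 1$ ($C = 2 - 1 = 1$)
$G{\left(h,t \right)} = 1 - \frac{4 t}{7}$ ($G{\left(h,t \right)} = - \frac{4 t}{7} + 1 = 1 - \frac{4 t}{7}$)
$\left(-313 - 156\right) + G{\left(Y{\left(-1,3 \right)},-17 \right)} = \left(-313 - 156\right) + \left(1 - - \frac{68}{7}\right) = -469 + \left(1 + \frac{68}{7}\right) = -469 + \frac{75}{7} = - \frac{3208}{7}$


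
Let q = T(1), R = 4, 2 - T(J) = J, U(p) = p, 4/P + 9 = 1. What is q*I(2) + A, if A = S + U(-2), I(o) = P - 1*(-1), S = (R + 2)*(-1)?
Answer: -15/2 ≈ -7.5000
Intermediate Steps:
P = -½ (P = 4/(-9 + 1) = 4/(-8) = 4*(-⅛) = -½ ≈ -0.50000)
T(J) = 2 - J
q = 1 (q = 2 - 1*1 = 2 - 1 = 1)
S = -6 (S = (4 + 2)*(-1) = 6*(-1) = -6)
I(o) = ½ (I(o) = -½ - 1*(-1) = -½ + 1 = ½)
A = -8 (A = -6 - 2 = -8)
q*I(2) + A = 1*(½) - 8 = ½ - 8 = -15/2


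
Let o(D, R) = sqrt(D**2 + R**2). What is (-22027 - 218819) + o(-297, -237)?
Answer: -240846 + 3*sqrt(16042) ≈ -2.4047e+5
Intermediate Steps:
(-22027 - 218819) + o(-297, -237) = (-22027 - 218819) + sqrt((-297)**2 + (-237)**2) = -240846 + sqrt(88209 + 56169) = -240846 + sqrt(144378) = -240846 + 3*sqrt(16042)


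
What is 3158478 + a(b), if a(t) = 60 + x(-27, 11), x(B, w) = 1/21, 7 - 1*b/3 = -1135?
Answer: 66329299/21 ≈ 3.1585e+6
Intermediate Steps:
b = 3426 (b = 21 - 3*(-1135) = 21 + 3405 = 3426)
x(B, w) = 1/21
a(t) = 1261/21 (a(t) = 60 + 1/21 = 1261/21)
3158478 + a(b) = 3158478 + 1261/21 = 66329299/21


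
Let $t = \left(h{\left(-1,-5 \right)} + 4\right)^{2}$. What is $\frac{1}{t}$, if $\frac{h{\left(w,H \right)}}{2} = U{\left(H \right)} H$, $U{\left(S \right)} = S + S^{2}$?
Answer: $\frac{1}{38416} \approx 2.6031 \cdot 10^{-5}$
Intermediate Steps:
$h{\left(w,H \right)} = 2 H^{2} \left(1 + H\right)$ ($h{\left(w,H \right)} = 2 H \left(1 + H\right) H = 2 H^{2} \left(1 + H\right)$)
$t = 38416$ ($t = \left(2 \left(-5\right)^{2} \left(1 - 5\right) + 4\right)^{2} = \left(2 \cdot 25 \left(-4\right) + 4\right)^{2} = \left(-200 + 4\right)^{2} = \left(-196\right)^{2} = 38416$)
$\frac{1}{t} = \frac{1}{38416}$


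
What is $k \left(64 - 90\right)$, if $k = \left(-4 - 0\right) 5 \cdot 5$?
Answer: $2600$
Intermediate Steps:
$k = -100$ ($k = \left(-4 + 0\right) 5 \cdot 5 = \left(-4\right) 5 \cdot 5 = \left(-20\right) 5 = -100$)
$k \left(64 - 90\right) = - 100 \left(64 - 90\right) = \left(-100\right) \left(-26\right) = 2600$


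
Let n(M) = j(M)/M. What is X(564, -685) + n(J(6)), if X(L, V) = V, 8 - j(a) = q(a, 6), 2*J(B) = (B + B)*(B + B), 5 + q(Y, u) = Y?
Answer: -49379/72 ≈ -685.82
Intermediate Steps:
q(Y, u) = -5 + Y
J(B) = 2*B² (J(B) = ((B + B)*(B + B))/2 = ((2*B)*(2*B))/2 = (4*B²)/2 = 2*B²)
j(a) = 13 - a (j(a) = 8 - (-5 + a) = 8 + (5 - a) = 13 - a)
n(M) = (13 - M)/M
X(564, -685) + n(J(6)) = -685 + (13 - 2*6²)/((2*6²)) = -685 + (13 - 2*36)/((2*36)) = -685 + (13 - 1*72)/72 = -685 + (13 - 72)/72 = -685 + (1/72)*(-59) = -685 - 59/72 = -49379/72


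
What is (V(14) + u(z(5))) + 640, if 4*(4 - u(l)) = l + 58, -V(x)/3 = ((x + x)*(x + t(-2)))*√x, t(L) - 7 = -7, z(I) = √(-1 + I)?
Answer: 629 - 1176*√14 ≈ -3771.2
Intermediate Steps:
t(L) = 0 (t(L) = 7 - 7 = 0)
V(x) = -6*x^(5/2) (V(x) = -3*(x + x)*(x + 0)*√x = -3*(2*x)*x*√x = -3*2*x²*√x = -6*x^(5/2))
u(l) = -21/2 - l/4 (u(l) = 4 - (l + 58)/4 = 4 - (58 + l)/4 = 4 + (-29/2 - l/4) = -21/2 - l/4)
(V(14) + u(z(5))) + 640 = (-1176*√14 + (-21/2 - √(-1 + 5)/4)) + 640 = (-1176*√14 + (-21/2 - √4/4)) + 640 = (-1176*√14 + (-21/2 - ¼*2)) + 640 = (-1176*√14 + (-21/2 - ½)) + 640 = (-1176*√14 - 11) + 640 = (-11 - 1176*√14) + 640 = 629 - 1176*√14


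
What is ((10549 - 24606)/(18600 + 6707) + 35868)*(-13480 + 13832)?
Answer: 319509491488/25307 ≈ 1.2625e+7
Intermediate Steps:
((10549 - 24606)/(18600 + 6707) + 35868)*(-13480 + 13832) = (-14057/25307 + 35868)*352 = (907697419/25307)*352 = 319509491488/25307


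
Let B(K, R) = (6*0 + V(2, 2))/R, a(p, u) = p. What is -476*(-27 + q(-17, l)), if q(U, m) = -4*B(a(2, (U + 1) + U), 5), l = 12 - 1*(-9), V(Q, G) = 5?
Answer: 14756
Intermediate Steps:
l = 21 (l = 12 + 9 = 21)
B(K, R) = 5/R (B(K, R) = (6*0 + 5)/R = (0 + 5)/R = 5/R)
q(U, m) = -4 (q(U, m) = -20/5 = -4*1 = -4)
-476*(-27 + q(-17, l)) = -476*(-27 - 4) = -476*(-31) = 14756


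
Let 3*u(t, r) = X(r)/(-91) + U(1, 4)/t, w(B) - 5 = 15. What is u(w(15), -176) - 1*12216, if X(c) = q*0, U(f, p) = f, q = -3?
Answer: -732959/60 ≈ -12216.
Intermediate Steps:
w(B) = 20 (w(B) = 5 + 15 = 20)
X(c) = 0 (X(c) = -3*0 = 0)
u(t, r) = 1/(3*t) (u(t, r) = (0/(-91) + 1/t)/3 = (0*(-1/91) + 1/t)/3 = (0 + 1/t)/3 = 1/(3*t))
u(w(15), -176) - 1*12216 = (⅓)/20 - 1*12216 = (⅓)*(1/20) - 12216 = 1/60 - 12216 = -732959/60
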